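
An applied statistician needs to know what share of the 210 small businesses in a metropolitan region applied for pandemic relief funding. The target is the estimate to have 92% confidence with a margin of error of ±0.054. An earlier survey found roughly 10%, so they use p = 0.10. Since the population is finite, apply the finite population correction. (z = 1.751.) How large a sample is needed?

Unadjusted: n₀ = 1.751² × 0.10 × 0.90 / 0.054² ≈ 94.63, so n₀ = 95.
Finite population correction with N = 210: n = n₀ / (1 + (n₀−1)/N) = 95 / (1 + 94/210) = 95 / 1.4476 ≈ 65.62.
Rounding up, n = 66.

66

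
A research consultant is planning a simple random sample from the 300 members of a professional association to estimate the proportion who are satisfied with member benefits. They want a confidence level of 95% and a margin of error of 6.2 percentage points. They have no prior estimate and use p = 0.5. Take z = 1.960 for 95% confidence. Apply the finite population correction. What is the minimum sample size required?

Unadjusted: n₀ = 1.960² × 0.50 × 0.50 / 0.062² ≈ 249.84, so n₀ = 250.
Finite population correction with N = 300: n = n₀ / (1 + (n₀−1)/N) = 250 / (1 + 249/300) = 250 / 1.8300 ≈ 136.61.
Rounding up, n = 137.

137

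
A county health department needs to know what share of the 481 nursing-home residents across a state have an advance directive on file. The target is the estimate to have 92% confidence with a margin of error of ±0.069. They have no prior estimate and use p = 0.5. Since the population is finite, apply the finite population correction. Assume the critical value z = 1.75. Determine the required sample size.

Unadjusted: n₀ = 1.75² × 0.50 × 0.50 / 0.069² ≈ 160.81, so n₀ = 161.
Finite population correction with N = 481: n = n₀ / (1 + (n₀−1)/N) = 161 / (1 + 160/481) = 161 / 1.3326 ≈ 120.81.
Rounding up, n = 121.

121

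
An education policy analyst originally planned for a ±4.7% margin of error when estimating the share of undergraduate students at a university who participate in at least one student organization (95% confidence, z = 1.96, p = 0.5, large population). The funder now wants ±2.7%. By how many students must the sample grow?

883

At ±4.7%: n = 1.96² × 0.2500 / 0.047² ≈ 434.77 → 435.
At ±2.7%: n = 1.96² × 0.2500 / 0.027² ≈ 1317.42 → 1318.
Additional respondents: 1318 − 435 = 883.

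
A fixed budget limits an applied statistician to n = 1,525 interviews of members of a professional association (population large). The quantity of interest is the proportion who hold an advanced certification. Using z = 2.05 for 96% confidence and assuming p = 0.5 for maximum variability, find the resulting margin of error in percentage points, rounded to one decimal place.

2.6

SE(p̂) = √[p(1−p)/n] = √[0.2500/1525] = 0.01280.
E = z × SE = 2.05 × 0.01280 = 0.02625, or 2.6 percentage points.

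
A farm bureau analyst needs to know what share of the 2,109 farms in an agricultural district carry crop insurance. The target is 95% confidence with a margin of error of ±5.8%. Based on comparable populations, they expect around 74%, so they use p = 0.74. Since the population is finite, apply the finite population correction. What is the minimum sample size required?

For 95% confidence, z = 1.960.
Unadjusted: n₀ = 1.960² × 0.74 × 0.26 / 0.058² ≈ 219.72, so n₀ = 220.
Finite population correction with N = 2,109: n = n₀ / (1 + (n₀−1)/N) = 220 / (1 + 219/2109) = 220 / 1.1038 ≈ 199.30.
Rounding up, n = 200.

200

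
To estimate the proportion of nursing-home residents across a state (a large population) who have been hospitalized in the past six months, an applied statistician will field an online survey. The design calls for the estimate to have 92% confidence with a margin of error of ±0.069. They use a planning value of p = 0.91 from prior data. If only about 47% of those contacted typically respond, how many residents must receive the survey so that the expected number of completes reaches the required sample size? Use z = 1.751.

Completed interviews needed: n₀ = 1.751² × 0.0819 / 0.069² ≈ 52.74 → 53.
At a 47% response rate, contacts needed = 53 / 0.47 ≈ 112.77 → 113.

113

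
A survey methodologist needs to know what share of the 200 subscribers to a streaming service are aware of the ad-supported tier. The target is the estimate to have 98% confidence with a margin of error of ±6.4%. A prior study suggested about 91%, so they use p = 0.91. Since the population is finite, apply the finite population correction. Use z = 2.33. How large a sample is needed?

71

Unadjusted: n₀ = 2.33² × 0.91 × 0.09 / 0.064² ≈ 108.55, so n₀ = 109.
Finite population correction with N = 200: n = n₀ / (1 + (n₀−1)/N) = 109 / (1 + 108/200) = 109 / 1.5400 ≈ 70.78.
Rounding up, n = 71.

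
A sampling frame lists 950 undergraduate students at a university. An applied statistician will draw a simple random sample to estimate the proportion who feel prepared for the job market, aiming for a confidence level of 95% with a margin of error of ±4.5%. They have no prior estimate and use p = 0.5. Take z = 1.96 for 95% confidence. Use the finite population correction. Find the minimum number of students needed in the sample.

317

Unadjusted: n₀ = 1.96² × 0.50 × 0.50 / 0.045² ≈ 474.27, so n₀ = 475.
Finite population correction with N = 950: n = n₀ / (1 + (n₀−1)/N) = 475 / (1 + 474/950) = 475 / 1.4989 ≈ 316.89.
Rounding up, n = 317.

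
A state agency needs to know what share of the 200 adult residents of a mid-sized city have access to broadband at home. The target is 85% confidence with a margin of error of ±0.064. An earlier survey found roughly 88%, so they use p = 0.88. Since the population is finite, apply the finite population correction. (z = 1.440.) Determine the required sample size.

43

Unadjusted: n₀ = 1.440² × 0.88 × 0.12 / 0.064² ≈ 53.46, so n₀ = 54.
Finite population correction with N = 200: n = n₀ / (1 + (n₀−1)/N) = 54 / (1 + 53/200) = 54 / 1.2650 ≈ 42.69.
Rounding up, n = 43.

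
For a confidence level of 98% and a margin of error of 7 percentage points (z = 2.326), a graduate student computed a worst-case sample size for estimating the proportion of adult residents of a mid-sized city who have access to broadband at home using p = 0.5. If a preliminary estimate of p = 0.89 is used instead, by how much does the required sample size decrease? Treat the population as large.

168

Conservative (p = 0.5): n = 2.326² × 0.25 / 0.070² ≈ 276.03 → 277.
Using p = 0.89: p(1−p) = 0.0979, so n = 2.326² × 0.0979 / 0.070² ≈ 108.10 → 109.
Reduction: 277 − 109 = 168.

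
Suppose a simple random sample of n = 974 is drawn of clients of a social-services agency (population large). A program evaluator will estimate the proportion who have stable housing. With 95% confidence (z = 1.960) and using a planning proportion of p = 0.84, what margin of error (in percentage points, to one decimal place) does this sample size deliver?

SE(p̂) = √[p(1−p)/n] = √[0.1344/974] = 0.01175.
E = z × SE = 1.960 × 0.01175 = 0.02302, or 2.3 percentage points.

2.3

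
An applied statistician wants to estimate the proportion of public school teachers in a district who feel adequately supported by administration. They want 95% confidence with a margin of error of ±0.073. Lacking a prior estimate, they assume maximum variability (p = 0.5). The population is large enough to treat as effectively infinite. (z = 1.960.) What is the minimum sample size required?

With p = 0.5, p(1−p) = 0.25.
n = z²·p(1−p)/E² = 1.960² × 0.2500 / 0.073² = 3.8416 × 0.2500 / 0.005329 ≈ 180.22.
Rounding up gives n = 181.

181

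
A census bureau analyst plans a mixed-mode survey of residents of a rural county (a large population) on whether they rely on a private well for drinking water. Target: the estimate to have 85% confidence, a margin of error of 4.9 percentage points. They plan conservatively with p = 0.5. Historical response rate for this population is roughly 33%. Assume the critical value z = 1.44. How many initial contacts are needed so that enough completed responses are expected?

Completed interviews needed: n₀ = 1.44² × 0.2500 / 0.049² ≈ 215.91 → 216.
At a 33% response rate, contacts needed = 216 / 0.33 ≈ 654.55 → 655.

655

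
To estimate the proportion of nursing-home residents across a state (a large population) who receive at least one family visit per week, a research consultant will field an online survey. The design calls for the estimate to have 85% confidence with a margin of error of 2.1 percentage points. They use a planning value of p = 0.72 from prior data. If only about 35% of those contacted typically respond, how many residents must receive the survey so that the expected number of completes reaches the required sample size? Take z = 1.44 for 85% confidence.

Completed interviews needed: n₀ = 1.44² × 0.2016 / 0.021² ≈ 947.93 → 948.
At a 35% response rate, contacts needed = 948 / 0.35 ≈ 2708.57 → 2709.

2709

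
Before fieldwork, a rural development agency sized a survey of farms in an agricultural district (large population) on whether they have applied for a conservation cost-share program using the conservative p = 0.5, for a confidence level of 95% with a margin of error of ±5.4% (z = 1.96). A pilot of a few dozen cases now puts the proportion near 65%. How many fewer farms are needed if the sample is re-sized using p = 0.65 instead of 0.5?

30

Conservative (p = 0.5): n = 1.96² × 0.25 / 0.054² ≈ 329.36 → 330.
Using p = 0.65: p(1−p) = 0.2275, so n = 1.96² × 0.2275 / 0.054² ≈ 299.71 → 300.
Reduction: 330 − 300 = 30.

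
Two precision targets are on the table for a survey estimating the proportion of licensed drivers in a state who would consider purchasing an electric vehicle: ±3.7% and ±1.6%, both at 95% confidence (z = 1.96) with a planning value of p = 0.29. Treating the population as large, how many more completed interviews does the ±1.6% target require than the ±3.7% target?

At ±3.7%: n = 1.96² × 0.2059 / 0.037² ≈ 577.78 → 578.
At ±1.6%: n = 1.96² × 0.2059 / 0.016² ≈ 3089.79 → 3090.
Additional respondents: 3090 − 578 = 2512.

2512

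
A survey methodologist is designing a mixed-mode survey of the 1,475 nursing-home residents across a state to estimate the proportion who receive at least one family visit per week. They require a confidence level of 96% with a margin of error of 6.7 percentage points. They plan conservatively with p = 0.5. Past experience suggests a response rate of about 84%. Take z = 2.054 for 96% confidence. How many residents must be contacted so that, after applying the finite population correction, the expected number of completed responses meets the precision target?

242

Completed interviews needed (unadjusted): n₀ = 2.054² × 0.2500 / 0.067² ≈ 234.96 → 235.
FPC for N = 1,475: n = 235 / (1 + 234/1475) = 235 / 1.1586 ≈ 202.82 → 203.
At an 84% response rate, contacts needed = 203 / 0.84 ≈ 241.67 → 242.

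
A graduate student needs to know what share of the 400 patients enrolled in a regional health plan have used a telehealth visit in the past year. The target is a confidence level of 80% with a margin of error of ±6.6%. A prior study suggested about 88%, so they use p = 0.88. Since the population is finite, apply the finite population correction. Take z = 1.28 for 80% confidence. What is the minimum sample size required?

37

Unadjusted: n₀ = 1.28² × 0.88 × 0.12 / 0.066² ≈ 39.72, so n₀ = 40.
Finite population correction with N = 400: n = n₀ / (1 + (n₀−1)/N) = 40 / (1 + 39/400) = 40 / 1.0975 ≈ 36.45.
Rounding up, n = 37.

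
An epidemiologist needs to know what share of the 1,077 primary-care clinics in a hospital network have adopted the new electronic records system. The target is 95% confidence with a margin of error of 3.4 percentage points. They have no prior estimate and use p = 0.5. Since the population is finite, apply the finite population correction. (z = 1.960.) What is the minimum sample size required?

470

Unadjusted: n₀ = 1.960² × 0.50 × 0.50 / 0.034² ≈ 830.80, so n₀ = 831.
Finite population correction with N = 1,077: n = n₀ / (1 + (n₀−1)/N) = 831 / (1 + 830/1077) = 831 / 1.7707 ≈ 469.32.
Rounding up, n = 470.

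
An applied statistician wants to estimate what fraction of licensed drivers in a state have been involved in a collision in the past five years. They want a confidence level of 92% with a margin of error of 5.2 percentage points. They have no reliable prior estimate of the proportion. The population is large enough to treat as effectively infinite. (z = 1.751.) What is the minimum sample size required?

With no prior estimate, use p = 0.5, giving p(1−p) = 0.25.
n = z²·p(1−p)/E² = 1.751² × 0.2500 / 0.052² = 3.0660 × 0.2500 / 0.002704 ≈ 283.47.
Rounding up gives n = 284.

284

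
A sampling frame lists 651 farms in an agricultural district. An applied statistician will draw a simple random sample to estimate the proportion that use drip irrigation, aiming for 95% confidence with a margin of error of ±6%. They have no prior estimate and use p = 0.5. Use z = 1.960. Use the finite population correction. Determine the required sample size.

190

Unadjusted: n₀ = 1.960² × 0.50 × 0.50 / 0.060² ≈ 266.78, so n₀ = 267.
Finite population correction with N = 651: n = n₀ / (1 + (n₀−1)/N) = 267 / (1 + 266/651) = 267 / 1.4086 ≈ 189.55.
Rounding up, n = 190.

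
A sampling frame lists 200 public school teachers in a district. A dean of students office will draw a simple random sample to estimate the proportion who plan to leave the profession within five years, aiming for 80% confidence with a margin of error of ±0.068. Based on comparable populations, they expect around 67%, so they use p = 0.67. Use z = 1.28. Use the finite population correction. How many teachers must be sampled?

57

Unadjusted: n₀ = 1.28² × 0.67 × 0.33 / 0.068² ≈ 78.34, so n₀ = 79.
Finite population correction with N = 200: n = n₀ / (1 + (n₀−1)/N) = 79 / (1 + 78/200) = 79 / 1.3900 ≈ 56.83.
Rounding up, n = 57.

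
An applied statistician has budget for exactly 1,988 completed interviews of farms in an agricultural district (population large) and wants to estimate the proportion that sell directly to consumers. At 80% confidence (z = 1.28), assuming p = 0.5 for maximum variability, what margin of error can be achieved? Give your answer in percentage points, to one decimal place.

1.4

SE(p̂) = √[p(1−p)/n] = √[0.2500/1988] = 0.01121.
E = z × SE = 1.28 × 0.01121 = 0.01435, or 1.4 percentage points.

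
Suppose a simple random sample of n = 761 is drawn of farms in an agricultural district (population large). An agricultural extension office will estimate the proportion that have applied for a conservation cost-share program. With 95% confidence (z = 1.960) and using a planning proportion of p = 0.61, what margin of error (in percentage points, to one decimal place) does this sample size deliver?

SE(p̂) = √[p(1−p)/n] = √[0.2379/761] = 0.01768.
E = z × SE = 1.960 × 0.01768 = 0.03465, or 3.5 percentage points.

3.5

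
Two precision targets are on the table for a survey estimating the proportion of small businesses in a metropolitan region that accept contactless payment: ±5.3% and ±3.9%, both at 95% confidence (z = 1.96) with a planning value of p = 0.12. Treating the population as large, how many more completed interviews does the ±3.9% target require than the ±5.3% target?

122

At ±5.3%: n = 1.96² × 0.1056 / 0.053² ≈ 144.42 → 145.
At ±3.9%: n = 1.96² × 0.1056 / 0.039² ≈ 266.71 → 267.
Additional respondents: 267 − 145 = 122.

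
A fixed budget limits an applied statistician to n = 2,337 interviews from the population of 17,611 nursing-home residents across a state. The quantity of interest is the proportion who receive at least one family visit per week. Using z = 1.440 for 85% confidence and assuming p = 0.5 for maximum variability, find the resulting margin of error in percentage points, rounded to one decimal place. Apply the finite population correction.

Finite-population factor: (N−n)/(N−1) = (17611−2337)/(17611−1) = 0.8673.
SE(p̂) = √[p(1−p)/n · (N−n)/(N−1)] = √[0.2500/2337 × 0.8673] = 0.00963.
E = z × SE = 1.440 × 0.00963 = 0.01387 ≈ 1.4 percentage points.

1.4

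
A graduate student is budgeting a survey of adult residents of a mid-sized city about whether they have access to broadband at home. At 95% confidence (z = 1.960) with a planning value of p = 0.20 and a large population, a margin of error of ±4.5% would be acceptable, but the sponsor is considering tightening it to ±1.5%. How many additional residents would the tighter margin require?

At ±4.5%: n = 1.960² × 0.1600 / 0.045² ≈ 303.53 → 304.
At ±1.5%: n = 1.960² × 0.1600 / 0.015² ≈ 2731.80 → 2732.
Additional respondents: 2732 − 304 = 2428.

2428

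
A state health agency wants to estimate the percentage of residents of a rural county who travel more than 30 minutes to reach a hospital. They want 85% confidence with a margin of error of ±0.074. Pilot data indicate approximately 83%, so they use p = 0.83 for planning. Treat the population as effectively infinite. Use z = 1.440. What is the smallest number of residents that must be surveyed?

54

With p = 0.83, p(1−p) = 0.1411.
n = z²·p(1−p)/E² = 1.440² × 0.1411 / 0.074² = 2.0736 × 0.1411 / 0.005476 ≈ 53.43.
Rounding up gives n = 54.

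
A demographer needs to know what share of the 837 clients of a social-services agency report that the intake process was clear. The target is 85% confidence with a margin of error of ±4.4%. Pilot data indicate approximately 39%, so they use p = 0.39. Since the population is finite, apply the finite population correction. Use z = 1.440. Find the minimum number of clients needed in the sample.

196

Unadjusted: n₀ = 1.440² × 0.39 × 0.61 / 0.044² ≈ 254.81, so n₀ = 255.
Finite population correction with N = 837: n = n₀ / (1 + (n₀−1)/N) = 255 / (1 + 254/837) = 255 / 1.3035 ≈ 195.63.
Rounding up, n = 196.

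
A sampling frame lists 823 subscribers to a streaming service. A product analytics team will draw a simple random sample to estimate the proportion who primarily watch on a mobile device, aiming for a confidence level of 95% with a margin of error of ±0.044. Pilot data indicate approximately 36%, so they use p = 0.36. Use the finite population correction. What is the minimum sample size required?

For 95% confidence, z = 1.96.
Unadjusted: n₀ = 1.96² × 0.36 × 0.64 / 0.044² ≈ 457.18, so n₀ = 458.
Finite population correction with N = 823: n = n₀ / (1 + (n₀−1)/N) = 458 / (1 + 457/823) = 458 / 1.5553 ≈ 294.48.
Rounding up, n = 295.

295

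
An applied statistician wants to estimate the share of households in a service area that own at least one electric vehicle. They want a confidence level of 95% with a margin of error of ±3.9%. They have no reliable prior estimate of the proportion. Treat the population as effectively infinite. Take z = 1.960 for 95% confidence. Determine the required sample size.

With no prior estimate, use p = 0.5, giving p(1−p) = 0.25.
n = z²·p(1−p)/E² = 1.960² × 0.2500 / 0.039² = 3.8416 × 0.2500 / 0.001521 ≈ 631.43.
Rounding up gives n = 632.

632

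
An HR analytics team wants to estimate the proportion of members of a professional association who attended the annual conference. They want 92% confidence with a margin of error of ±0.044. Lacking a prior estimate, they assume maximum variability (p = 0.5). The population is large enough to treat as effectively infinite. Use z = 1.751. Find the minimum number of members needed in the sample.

396

With p = 0.5, p(1−p) = 0.25.
n = z²·p(1−p)/E² = 1.751² × 0.2500 / 0.044² = 3.0660 × 0.2500 / 0.001936 ≈ 395.92.
Rounding up gives n = 396.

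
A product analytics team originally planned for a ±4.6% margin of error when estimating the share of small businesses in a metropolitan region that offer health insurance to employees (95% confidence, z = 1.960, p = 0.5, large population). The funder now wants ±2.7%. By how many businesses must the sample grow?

864

At ±4.6%: n = 1.960² × 0.2500 / 0.046² ≈ 453.88 → 454.
At ±2.7%: n = 1.960² × 0.2500 / 0.027² ≈ 1317.42 → 1318.
Additional respondents: 1318 − 454 = 864.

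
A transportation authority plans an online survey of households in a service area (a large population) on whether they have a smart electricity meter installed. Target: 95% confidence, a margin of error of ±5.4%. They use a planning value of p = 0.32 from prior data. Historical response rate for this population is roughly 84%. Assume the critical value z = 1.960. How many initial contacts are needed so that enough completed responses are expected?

Completed interviews needed: n₀ = 1.960² × 0.2176 / 0.054² ≈ 286.67 → 287.
At an 84% response rate, contacts needed = 287 / 0.84 ≈ 341.67 → 342.

342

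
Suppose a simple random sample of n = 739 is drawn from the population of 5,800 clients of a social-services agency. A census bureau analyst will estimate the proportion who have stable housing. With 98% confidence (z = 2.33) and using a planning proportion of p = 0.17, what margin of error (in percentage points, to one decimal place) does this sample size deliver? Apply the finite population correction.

3.0

Finite-population factor: (N−n)/(N−1) = (5800−739)/(5800−1) = 0.8727.
SE(p̂) = √[p(1−p)/n · (N−n)/(N−1)] = √[0.1411/739 × 0.8727] = 0.01291.
E = z × SE = 2.33 × 0.01291 = 0.03008 ≈ 3.0 percentage points.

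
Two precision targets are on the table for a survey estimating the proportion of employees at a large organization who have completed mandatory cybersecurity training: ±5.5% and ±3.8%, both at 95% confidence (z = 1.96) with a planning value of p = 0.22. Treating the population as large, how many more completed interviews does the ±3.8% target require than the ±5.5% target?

239

At ±5.5%: n = 1.96² × 0.1716 / 0.055² ≈ 217.92 → 218.
At ±3.8%: n = 1.96² × 0.1716 / 0.038² ≈ 456.52 → 457.
Additional respondents: 457 − 218 = 239.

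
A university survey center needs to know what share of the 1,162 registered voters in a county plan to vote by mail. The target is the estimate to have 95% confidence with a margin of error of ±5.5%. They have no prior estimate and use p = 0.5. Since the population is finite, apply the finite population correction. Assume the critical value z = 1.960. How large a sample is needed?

Unadjusted: n₀ = 1.960² × 0.50 × 0.50 / 0.055² ≈ 317.49, so n₀ = 318.
Finite population correction with N = 1,162: n = n₀ / (1 + (n₀−1)/N) = 318 / (1 + 317/1162) = 318 / 1.2728 ≈ 249.84.
Rounding up, n = 250.

250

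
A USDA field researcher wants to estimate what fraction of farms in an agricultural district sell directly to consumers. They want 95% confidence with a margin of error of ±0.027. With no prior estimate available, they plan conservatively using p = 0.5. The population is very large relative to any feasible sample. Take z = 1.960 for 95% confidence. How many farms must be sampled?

With p = 0.5, p(1−p) = 0.25.
n = z²·p(1−p)/E² = 1.960² × 0.2500 / 0.027² = 3.8416 × 0.2500 / 0.000729 ≈ 1317.42.
Rounding up gives n = 1318.

1318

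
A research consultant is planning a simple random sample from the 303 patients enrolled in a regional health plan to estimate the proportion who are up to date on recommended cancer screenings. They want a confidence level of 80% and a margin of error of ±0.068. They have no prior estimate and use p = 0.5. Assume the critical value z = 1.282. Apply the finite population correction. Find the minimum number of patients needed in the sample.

Unadjusted: n₀ = 1.282² × 0.50 × 0.50 / 0.068² ≈ 88.86, so n₀ = 89.
Finite population correction with N = 303: n = n₀ / (1 + (n₀−1)/N) = 89 / (1 + 88/303) = 89 / 1.2904 ≈ 68.97.
Rounding up, n = 69.

69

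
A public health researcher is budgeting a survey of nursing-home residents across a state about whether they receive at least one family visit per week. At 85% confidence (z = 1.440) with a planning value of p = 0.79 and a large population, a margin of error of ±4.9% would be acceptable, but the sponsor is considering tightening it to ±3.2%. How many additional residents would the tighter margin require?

192

At ±4.9%: n = 1.440² × 0.1659 / 0.049² ≈ 143.28 → 144.
At ±3.2%: n = 1.440² × 0.1659 / 0.032² ≈ 335.95 → 336.
Additional respondents: 336 − 144 = 192.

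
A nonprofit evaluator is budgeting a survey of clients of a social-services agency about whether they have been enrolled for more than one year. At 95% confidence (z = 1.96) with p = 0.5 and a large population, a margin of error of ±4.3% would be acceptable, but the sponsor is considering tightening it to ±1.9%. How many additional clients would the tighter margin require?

2141

At ±4.3%: n = 1.96² × 0.2500 / 0.043² ≈ 519.42 → 520.
At ±1.9%: n = 1.96² × 0.2500 / 0.019² ≈ 2660.39 → 2661.
Additional respondents: 2661 − 520 = 2141.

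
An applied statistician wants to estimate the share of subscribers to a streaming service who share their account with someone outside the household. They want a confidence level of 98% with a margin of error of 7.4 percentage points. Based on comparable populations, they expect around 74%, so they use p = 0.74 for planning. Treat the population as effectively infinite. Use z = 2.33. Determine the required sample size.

191

With p = 0.74, p(1−p) = 0.1924.
n = z²·p(1−p)/E² = 2.33² × 0.1924 / 0.074² = 5.4289 × 0.1924 / 0.005476 ≈ 190.75.
Rounding up gives n = 191.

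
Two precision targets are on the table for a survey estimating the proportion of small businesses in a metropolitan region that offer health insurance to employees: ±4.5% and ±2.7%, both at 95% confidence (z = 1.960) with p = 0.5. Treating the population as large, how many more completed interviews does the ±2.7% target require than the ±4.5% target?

At ±4.5%: n = 1.960² × 0.2500 / 0.045² ≈ 474.27 → 475.
At ±2.7%: n = 1.960² × 0.2500 / 0.027² ≈ 1317.42 → 1318.
Additional respondents: 1318 − 475 = 843.

843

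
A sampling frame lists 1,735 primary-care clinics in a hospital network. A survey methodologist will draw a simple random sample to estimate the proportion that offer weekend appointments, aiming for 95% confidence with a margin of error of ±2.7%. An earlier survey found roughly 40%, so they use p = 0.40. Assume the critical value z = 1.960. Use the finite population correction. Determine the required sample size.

Unadjusted: n₀ = 1.960² × 0.40 × 0.60 / 0.027² ≈ 1264.72, so n₀ = 1265.
Finite population correction with N = 1,735: n = n₀ / (1 + (n₀−1)/N) = 1265 / (1 + 1264/1735) = 1265 / 1.7285 ≈ 731.84.
Rounding up, n = 732.

732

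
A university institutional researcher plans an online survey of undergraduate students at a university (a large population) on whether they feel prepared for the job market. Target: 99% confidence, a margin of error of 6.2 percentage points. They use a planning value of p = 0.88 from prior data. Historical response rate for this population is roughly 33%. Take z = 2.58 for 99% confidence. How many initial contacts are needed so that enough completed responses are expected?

Completed interviews needed: n₀ = 2.58² × 0.1056 / 0.062² ≈ 182.86 → 183.
At a 33% response rate, contacts needed = 183 / 0.33 ≈ 554.55 → 555.

555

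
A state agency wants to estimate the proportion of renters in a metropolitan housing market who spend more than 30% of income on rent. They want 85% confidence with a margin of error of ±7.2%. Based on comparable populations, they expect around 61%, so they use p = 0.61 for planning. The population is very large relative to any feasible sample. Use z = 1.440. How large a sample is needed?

96

With p = 0.61, p(1−p) = 0.2379.
n = z²·p(1−p)/E² = 1.440² × 0.2379 / 0.072² = 2.0736 × 0.2379 / 0.005184 ≈ 95.16.
Rounding up gives n = 96.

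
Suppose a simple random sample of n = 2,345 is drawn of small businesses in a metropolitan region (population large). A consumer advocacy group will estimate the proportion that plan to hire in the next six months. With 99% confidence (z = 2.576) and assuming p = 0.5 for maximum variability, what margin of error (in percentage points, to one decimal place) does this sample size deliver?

SE(p̂) = √[p(1−p)/n] = √[0.2500/2345] = 0.01033.
E = z × SE = 2.576 × 0.01033 = 0.02660, or 2.7 percentage points.

2.7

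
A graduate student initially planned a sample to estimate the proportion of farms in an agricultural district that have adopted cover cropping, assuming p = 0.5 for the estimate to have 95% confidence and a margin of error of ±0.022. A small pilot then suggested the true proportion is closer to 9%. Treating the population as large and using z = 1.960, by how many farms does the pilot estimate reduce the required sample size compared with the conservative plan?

Conservative (p = 0.5): n = 1.960² × 0.25 / 0.022² ≈ 1984.30 → 1985.
Using p = 0.09: p(1−p) = 0.0819, so n = 1.960² × 0.0819 / 0.022² ≈ 650.06 → 651.
Reduction: 1985 − 651 = 1334.

1334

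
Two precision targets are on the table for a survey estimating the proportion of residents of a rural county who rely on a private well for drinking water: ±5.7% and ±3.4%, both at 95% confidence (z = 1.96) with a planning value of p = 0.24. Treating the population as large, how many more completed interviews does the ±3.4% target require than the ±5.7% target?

391

At ±5.7%: n = 1.96² × 0.1824 / 0.057² ≈ 215.67 → 216.
At ±3.4%: n = 1.96² × 0.1824 / 0.034² ≈ 606.15 → 607.
Additional respondents: 607 − 216 = 391.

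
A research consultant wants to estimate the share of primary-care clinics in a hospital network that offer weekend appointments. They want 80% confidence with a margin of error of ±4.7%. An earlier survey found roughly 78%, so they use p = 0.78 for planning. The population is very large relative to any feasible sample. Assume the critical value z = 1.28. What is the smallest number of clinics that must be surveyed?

128

With p = 0.78, p(1−p) = 0.1716.
n = z²·p(1−p)/E² = 1.28² × 0.1716 / 0.047² = 1.6384 × 0.1716 / 0.002209 ≈ 127.27.
Rounding up gives n = 128.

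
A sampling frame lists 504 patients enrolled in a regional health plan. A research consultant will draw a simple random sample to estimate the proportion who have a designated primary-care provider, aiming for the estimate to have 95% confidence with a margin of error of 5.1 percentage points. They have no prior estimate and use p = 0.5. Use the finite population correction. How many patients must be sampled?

For 95% confidence, z = 1.960.
Unadjusted: n₀ = 1.960² × 0.50 × 0.50 / 0.051² ≈ 369.24, so n₀ = 370.
Finite population correction with N = 504: n = n₀ / (1 + (n₀−1)/N) = 370 / (1 + 369/504) = 370 / 1.7321 ≈ 213.61.
Rounding up, n = 214.

214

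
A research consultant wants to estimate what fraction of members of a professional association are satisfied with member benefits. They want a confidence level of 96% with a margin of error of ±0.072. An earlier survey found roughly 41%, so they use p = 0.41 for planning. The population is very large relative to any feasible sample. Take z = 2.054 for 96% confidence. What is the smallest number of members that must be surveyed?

With p = 0.41, p(1−p) = 0.2419.
n = z²·p(1−p)/E² = 2.054² × 0.2419 / 0.072² = 4.2189 × 0.2419 / 0.005184 ≈ 196.87.
Rounding up gives n = 197.

197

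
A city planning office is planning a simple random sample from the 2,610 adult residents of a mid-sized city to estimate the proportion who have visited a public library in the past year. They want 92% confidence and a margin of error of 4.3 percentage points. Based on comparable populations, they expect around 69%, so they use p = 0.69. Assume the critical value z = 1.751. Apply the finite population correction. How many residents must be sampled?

Unadjusted: n₀ = 1.751² × 0.69 × 0.31 / 0.043² ≈ 354.69, so n₀ = 355.
Finite population correction with N = 2,610: n = n₀ / (1 + (n₀−1)/N) = 355 / (1 + 354/2610) = 355 / 1.1356 ≈ 312.60.
Rounding up, n = 313.

313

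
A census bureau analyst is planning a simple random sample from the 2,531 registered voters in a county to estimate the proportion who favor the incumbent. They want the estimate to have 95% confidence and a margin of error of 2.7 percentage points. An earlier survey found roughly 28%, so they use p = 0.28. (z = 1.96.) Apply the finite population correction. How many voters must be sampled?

749

Unadjusted: n₀ = 1.96² × 0.28 × 0.72 / 0.027² ≈ 1062.37, so n₀ = 1063.
Finite population correction with N = 2,531: n = n₀ / (1 + (n₀−1)/N) = 1063 / (1 + 1062/2531) = 1063 / 1.4196 ≈ 748.80.
Rounding up, n = 749.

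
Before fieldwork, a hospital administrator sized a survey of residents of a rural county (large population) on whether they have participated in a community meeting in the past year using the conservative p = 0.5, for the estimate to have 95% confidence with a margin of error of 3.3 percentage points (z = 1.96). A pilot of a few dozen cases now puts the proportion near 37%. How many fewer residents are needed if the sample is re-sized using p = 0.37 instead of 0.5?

59

Conservative (p = 0.5): n = 1.96² × 0.25 / 0.033² ≈ 881.91 → 882.
Using p = 0.37: p(1−p) = 0.2331, so n = 1.96² × 0.2331 / 0.033² ≈ 822.29 → 823.
Reduction: 882 − 823 = 59.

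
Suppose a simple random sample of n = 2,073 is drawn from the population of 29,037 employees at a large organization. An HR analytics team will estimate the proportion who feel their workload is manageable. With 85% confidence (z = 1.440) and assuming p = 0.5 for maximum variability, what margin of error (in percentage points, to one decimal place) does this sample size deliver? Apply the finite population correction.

Finite-population factor: (N−n)/(N−1) = (29037−2073)/(29037−1) = 0.9286.
SE(p̂) = √[p(1−p)/n · (N−n)/(N−1)] = √[0.2500/2073 × 0.9286] = 0.01058.
E = z × SE = 1.440 × 0.01058 = 0.01524 ≈ 1.5 percentage points.

1.5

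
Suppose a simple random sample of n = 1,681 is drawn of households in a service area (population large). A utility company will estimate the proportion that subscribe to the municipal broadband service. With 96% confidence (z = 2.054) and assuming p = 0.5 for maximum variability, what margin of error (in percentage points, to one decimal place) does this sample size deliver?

SE(p̂) = √[p(1−p)/n] = √[0.2500/1681] = 0.01220.
E = z × SE = 2.054 × 0.01220 = 0.02505, or 2.5 percentage points.

2.5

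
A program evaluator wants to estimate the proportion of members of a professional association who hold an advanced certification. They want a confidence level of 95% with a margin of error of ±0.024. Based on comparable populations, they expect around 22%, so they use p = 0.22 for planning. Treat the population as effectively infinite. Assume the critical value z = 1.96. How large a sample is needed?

1145

With p = 0.22, p(1−p) = 0.1716.
n = z²·p(1−p)/E² = 1.96² × 0.1716 / 0.024² = 3.8416 × 0.1716 / 0.000576 ≈ 1144.48.
Rounding up gives n = 1145.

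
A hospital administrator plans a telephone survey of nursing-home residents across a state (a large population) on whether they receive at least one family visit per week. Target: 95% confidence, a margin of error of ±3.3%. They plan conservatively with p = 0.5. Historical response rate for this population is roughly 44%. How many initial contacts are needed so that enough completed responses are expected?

For 95% confidence, z = 1.960.
Completed interviews needed: n₀ = 1.960² × 0.2500 / 0.033² ≈ 881.91 → 882.
At a 44% response rate, contacts needed = 882 / 0.44 ≈ 2004.55 → 2005.

2005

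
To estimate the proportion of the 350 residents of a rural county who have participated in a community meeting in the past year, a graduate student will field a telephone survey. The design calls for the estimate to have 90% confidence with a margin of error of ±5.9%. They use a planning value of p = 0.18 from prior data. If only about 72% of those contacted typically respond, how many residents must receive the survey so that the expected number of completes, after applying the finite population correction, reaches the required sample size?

For 90% confidence, z = 1.645.
Completed interviews needed (unadjusted): n₀ = 1.645² × 0.1476 / 0.059² ≈ 114.74 → 115.
FPC for N = 350: n = 115 / (1 + 114/350) = 115 / 1.3257 ≈ 86.75 → 87.
At a 72% response rate, contacts needed = 87 / 0.72 ≈ 120.83 → 121.

121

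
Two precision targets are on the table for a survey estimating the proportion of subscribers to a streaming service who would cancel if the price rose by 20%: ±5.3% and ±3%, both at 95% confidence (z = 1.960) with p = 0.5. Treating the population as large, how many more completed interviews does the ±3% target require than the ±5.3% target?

726

At ±5.3%: n = 1.960² × 0.2500 / 0.053² ≈ 341.90 → 342.
At ±3%: n = 1.960² × 0.2500 / 0.030² ≈ 1067.11 → 1068.
Additional respondents: 1068 − 342 = 726.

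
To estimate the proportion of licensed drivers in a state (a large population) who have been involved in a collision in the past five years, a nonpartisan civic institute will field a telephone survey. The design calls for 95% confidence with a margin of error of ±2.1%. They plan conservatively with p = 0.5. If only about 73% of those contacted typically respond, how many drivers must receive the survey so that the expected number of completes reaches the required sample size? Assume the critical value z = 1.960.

2984

Completed interviews needed: n₀ = 1.960² × 0.2500 / 0.021² ≈ 2177.78 → 2178.
At a 73% response rate, contacts needed = 2178 / 0.73 ≈ 2983.56 → 2984.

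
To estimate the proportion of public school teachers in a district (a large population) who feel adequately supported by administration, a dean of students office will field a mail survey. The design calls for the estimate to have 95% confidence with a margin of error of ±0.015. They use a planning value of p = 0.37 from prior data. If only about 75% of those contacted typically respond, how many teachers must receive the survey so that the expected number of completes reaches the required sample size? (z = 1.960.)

5307

Completed interviews needed: n₀ = 1.960² × 0.2331 / 0.015² ≈ 3979.90 → 3980.
At a 75% response rate, contacts needed = 3980 / 0.75 ≈ 5306.67 → 5307.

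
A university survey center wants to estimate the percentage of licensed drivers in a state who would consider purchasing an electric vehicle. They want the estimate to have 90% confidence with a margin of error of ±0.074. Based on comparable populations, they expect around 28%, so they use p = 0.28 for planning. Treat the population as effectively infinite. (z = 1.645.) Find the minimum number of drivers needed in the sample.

With p = 0.28, p(1−p) = 0.2016.
n = z²·p(1−p)/E² = 1.645² × 0.2016 / 0.074² = 2.7060 × 0.2016 / 0.005476 ≈ 99.62.
Rounding up gives n = 100.

100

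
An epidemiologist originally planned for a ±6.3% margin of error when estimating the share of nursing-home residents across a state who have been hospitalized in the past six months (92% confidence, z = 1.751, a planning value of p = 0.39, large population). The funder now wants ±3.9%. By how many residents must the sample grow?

At ±6.3%: n = 1.751² × 0.2379 / 0.063² ≈ 183.77 → 184.
At ±3.9%: n = 1.751² × 0.2379 / 0.039² ≈ 479.55 → 480.
Additional respondents: 480 − 184 = 296.

296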